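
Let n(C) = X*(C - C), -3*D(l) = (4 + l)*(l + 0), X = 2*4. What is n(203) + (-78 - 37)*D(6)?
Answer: 2300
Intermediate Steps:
X = 8
D(l) = -l*(4 + l)/3 (D(l) = -(4 + l)*(l + 0)/3 = -(4 + l)*l/3 = -l*(4 + l)/3)
n(C) = 0 (n(C) = 8*(C - C) = 8*0 = 0)
n(203) + (-78 - 37)*D(6) = 0 + (-78 - 37)*(-⅓*6*(4 + 6)) = 0 - (-115)*6*10/3 = 0 - 115*(-20) = 0 + 2300 = 2300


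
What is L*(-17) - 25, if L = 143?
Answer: -2456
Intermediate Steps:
L*(-17) - 25 = 143*(-17) - 25 = -2431 - 25 = -2456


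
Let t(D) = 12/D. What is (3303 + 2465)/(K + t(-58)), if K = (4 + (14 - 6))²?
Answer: 83636/2085 ≈ 40.113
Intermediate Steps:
K = 144 (K = (4 + 8)² = 12² = 144)
(3303 + 2465)/(K + t(-58)) = (3303 + 2465)/(144 + 12/(-58)) = 5768/(144 + 12*(-1/58)) = 5768/(144 - 6/29) = 5768/(4170/29) = 5768*(29/4170) = 83636/2085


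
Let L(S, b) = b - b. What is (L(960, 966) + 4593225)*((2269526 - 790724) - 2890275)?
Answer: -6483213070425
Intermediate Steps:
L(S, b) = 0
(L(960, 966) + 4593225)*((2269526 - 790724) - 2890275) = (0 + 4593225)*((2269526 - 790724) - 2890275) = 4593225*(1478802 - 2890275) = 4593225*(-1411473) = -6483213070425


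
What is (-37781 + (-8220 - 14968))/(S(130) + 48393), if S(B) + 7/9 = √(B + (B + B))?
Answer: -23898445713/18968634931 + 4938489*√390/189686349310 ≈ -1.2594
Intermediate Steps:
S(B) = -7/9 + √3*√B (S(B) = -7/9 + √(B + (B + B)) = -7/9 + √(B + 2*B) = -7/9 + √(3*B) = -7/9 + √3*√B)
(-37781 + (-8220 - 14968))/(S(130) + 48393) = (-37781 + (-8220 - 14968))/((-7/9 + √3*√130) + 48393) = (-37781 - 23188)/((-7/9 + √390) + 48393) = -60969/(435530/9 + √390)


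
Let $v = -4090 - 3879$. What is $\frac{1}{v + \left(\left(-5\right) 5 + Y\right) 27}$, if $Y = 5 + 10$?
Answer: $- \frac{1}{8239} \approx -0.00012137$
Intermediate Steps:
$v = -7969$
$Y = 15$
$\frac{1}{v + \left(\left(-5\right) 5 + Y\right) 27} = \frac{1}{-7969 + \left(\left(-5\right) 5 + 15\right) 27} = \frac{1}{-7969 + \left(-25 + 15\right) 27} = \frac{1}{-7969 - 270} = \frac{1}{-8239} = - \frac{1}{8239}$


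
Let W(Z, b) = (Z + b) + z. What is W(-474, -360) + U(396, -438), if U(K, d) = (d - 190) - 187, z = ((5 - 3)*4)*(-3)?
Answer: -1673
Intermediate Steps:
z = -24 (z = (2*4)*(-3) = 8*(-3) = -24)
U(K, d) = -377 + d (U(K, d) = (-190 + d) - 187 = -377 + d)
W(Z, b) = -24 + Z + b (W(Z, b) = (Z + b) - 24 = -24 + Z + b)
W(-474, -360) + U(396, -438) = (-24 - 474 - 360) + (-377 - 438) = -858 - 815 = -1673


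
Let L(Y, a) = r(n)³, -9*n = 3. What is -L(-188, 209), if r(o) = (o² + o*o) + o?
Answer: 1/729 ≈ 0.0013717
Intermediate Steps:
n = -⅓ (n = -⅑*3 = -⅓ ≈ -0.33333)
r(o) = o + 2*o² (r(o) = (o² + o²) + o = 2*o² + o = o + 2*o²)
L(Y, a) = -1/729 (L(Y, a) = (-(1 + 2*(-⅓))/3)³ = (-(1 - ⅔)/3)³ = (-⅓*⅓)³ = (-⅑)³ = -1/729)
-L(-188, 209) = -1*(-1/729) = 1/729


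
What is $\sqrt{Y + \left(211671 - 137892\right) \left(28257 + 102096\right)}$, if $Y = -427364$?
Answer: $\sqrt{9616886623} \approx 98066.0$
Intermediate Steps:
$\sqrt{Y + \left(211671 - 137892\right) \left(28257 + 102096\right)} = \sqrt{-427364 + \left(211671 - 137892\right) \left(28257 + 102096\right)} = \sqrt{-427364 + 73779 \cdot 130353} = \sqrt{-427364 + 9617313987} = \sqrt{9616886623}$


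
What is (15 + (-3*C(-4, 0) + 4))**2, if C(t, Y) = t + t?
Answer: 1849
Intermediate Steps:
C(t, Y) = 2*t
(15 + (-3*C(-4, 0) + 4))**2 = (15 + (-6*(-4) + 4))**2 = (15 + (-3*(-8) + 4))**2 = (15 + (24 + 4))**2 = (15 + 28)**2 = 43**2 = 1849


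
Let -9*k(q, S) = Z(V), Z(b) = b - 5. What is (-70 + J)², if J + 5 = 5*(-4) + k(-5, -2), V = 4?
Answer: 729316/81 ≈ 9003.9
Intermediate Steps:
Z(b) = -5 + b
k(q, S) = ⅑ (k(q, S) = -(-5 + 4)/9 = -⅑*(-1) = ⅑)
J = -224/9 (J = -5 + (5*(-4) + ⅑) = -5 + (-20 + ⅑) = -5 - 179/9 = -224/9 ≈ -24.889)
(-70 + J)² = (-70 - 224/9)² = (-854/9)² = 729316/81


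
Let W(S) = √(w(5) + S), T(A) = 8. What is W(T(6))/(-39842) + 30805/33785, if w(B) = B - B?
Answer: 6161/6757 - √2/19921 ≈ 0.91172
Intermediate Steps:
w(B) = 0
W(S) = √S (W(S) = √(0 + S) = √S)
W(T(6))/(-39842) + 30805/33785 = √8/(-39842) + 30805/33785 = (2*√2)*(-1/39842) + 30805*(1/33785) = -√2/19921 + 6161/6757 = 6161/6757 - √2/19921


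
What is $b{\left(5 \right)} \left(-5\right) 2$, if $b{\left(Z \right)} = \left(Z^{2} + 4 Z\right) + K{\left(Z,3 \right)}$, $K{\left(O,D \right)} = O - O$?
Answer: $-450$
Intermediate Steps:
$K{\left(O,D \right)} = 0$
$b{\left(Z \right)} = Z^{2} + 4 Z$ ($b{\left(Z \right)} = \left(Z^{2} + 4 Z\right) + 0 = Z^{2} + 4 Z$)
$b{\left(5 \right)} \left(-5\right) 2 = 5 \left(4 + 5\right) \left(-5\right) 2 = 5 \cdot 9 \left(-5\right) 2 = 45 \left(-5\right) 2 = \left(-225\right) 2 = -450$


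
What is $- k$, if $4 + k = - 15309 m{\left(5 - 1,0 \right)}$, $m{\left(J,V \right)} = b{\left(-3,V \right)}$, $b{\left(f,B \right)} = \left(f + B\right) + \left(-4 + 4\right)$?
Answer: $-45923$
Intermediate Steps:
$b{\left(f,B \right)} = B + f$ ($b{\left(f,B \right)} = \left(B + f\right) + 0 = B + f$)
$m{\left(J,V \right)} = -3 + V$ ($m{\left(J,V \right)} = V - 3 = -3 + V$)
$k = 45923$ ($k = -4 - 15309 \left(-3 + 0\right) = -4 - -45927 = -4 + 45927 = 45923$)
$- k = \left(-1\right) 45923 = -45923$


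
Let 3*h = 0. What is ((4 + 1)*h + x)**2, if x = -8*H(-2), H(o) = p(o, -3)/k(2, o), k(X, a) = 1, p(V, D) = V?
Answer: 256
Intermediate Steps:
h = 0 (h = (1/3)*0 = 0)
H(o) = o (H(o) = o/1 = o*1 = o)
x = 16 (x = -8*(-2) = 16)
((4 + 1)*h + x)**2 = ((4 + 1)*0 + 16)**2 = (5*0 + 16)**2 = (0 + 16)**2 = 16**2 = 256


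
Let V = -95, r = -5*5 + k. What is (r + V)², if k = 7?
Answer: 12769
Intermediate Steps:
r = -18 (r = -5*5 + 7 = -25 + 7 = -18)
(r + V)² = (-18 - 95)² = (-113)² = 12769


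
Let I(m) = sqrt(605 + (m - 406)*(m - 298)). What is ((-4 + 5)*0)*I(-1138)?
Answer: 0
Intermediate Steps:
I(m) = sqrt(605 + (-406 + m)*(-298 + m))
((-4 + 5)*0)*I(-1138) = ((-4 + 5)*0)*sqrt(121593 + (-1138)**2 - 704*(-1138)) = (1*0)*sqrt(121593 + 1295044 + 801152) = 0*sqrt(2217789) = 0*(21*sqrt(5029)) = 0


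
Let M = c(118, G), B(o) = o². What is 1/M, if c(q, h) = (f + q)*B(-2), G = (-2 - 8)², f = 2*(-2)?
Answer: 1/456 ≈ 0.0021930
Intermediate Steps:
f = -4
G = 100 (G = (-10)² = 100)
c(q, h) = -16 + 4*q (c(q, h) = (-4 + q)*(-2)² = (-4 + q)*4 = -16 + 4*q)
M = 456 (M = -16 + 4*118 = -16 + 472 = 456)
1/M = 1/456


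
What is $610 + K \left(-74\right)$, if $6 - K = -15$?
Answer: $-944$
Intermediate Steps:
$K = 21$ ($K = 6 - -15 = 6 + 15 = 21$)
$610 + K \left(-74\right) = 610 + 21 \left(-74\right) = 610 - 1554 = -944$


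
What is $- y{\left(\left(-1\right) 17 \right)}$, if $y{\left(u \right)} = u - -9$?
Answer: $8$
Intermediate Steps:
$y{\left(u \right)} = 9 + u$ ($y{\left(u \right)} = u + 9 = 9 + u$)
$- y{\left(\left(-1\right) 17 \right)} = - (9 - 17) = \left(-1\right) \left(-8\right) = 8$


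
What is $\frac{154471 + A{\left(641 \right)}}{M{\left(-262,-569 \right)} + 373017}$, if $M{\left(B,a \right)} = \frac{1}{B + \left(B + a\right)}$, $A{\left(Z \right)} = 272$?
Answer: $\frac{169134099}{407707580} \approx 0.41484$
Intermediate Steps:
$M{\left(B,a \right)} = \frac{1}{a + 2 B}$
$\frac{154471 + A{\left(641 \right)}}{M{\left(-262,-569 \right)} + 373017} = \frac{154471 + 272}{\frac{1}{-569 + 2 \left(-262\right)} + 373017} = \frac{154743}{\frac{1}{-569 - 524} + 373017} = \frac{154743}{\frac{1}{-1093} + 373017} = \frac{154743}{- \frac{1}{1093} + 373017} = \frac{154743}{\frac{407707580}{1093}} = 154743 \cdot \frac{1093}{407707580} = \frac{169134099}{407707580}$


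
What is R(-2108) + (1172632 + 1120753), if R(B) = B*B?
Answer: 6737049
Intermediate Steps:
R(B) = B**2
R(-2108) + (1172632 + 1120753) = (-2108)**2 + (1172632 + 1120753) = 4443664 + 2293385 = 6737049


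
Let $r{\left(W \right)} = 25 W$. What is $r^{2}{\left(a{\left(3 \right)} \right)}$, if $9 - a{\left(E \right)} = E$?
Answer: $22500$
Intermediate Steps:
$a{\left(E \right)} = 9 - E$
$r^{2}{\left(a{\left(3 \right)} \right)} = \left(25 \left(9 - 3\right)\right)^{2} = \left(25 \cdot 6\right)^{2} = 150^{2} = 22500$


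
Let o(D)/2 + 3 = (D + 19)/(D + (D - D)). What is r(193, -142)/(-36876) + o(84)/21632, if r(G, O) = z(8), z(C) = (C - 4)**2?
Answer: -79489/132950272 ≈ -0.00059788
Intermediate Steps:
z(C) = (-4 + C)**2
r(G, O) = 16 (r(G, O) = (-4 + 8)**2 = 4**2 = 16)
o(D) = -6 + 2*(19 + D)/D (o(D) = -6 + 2*((D + 19)/(D + (D - D))) = -6 + 2*((19 + D)/(D + 0)) = -6 + 2*((19 + D)/D) = -6 + 2*(19 + D)/D)
r(193, -142)/(-36876) + o(84)/21632 = 16/(-36876) + (-4 + 38/84)/21632 = 16*(-1/36876) + (-4 + 38*(1/84))*(1/21632) = -4/9219 + (-4 + 19/42)*(1/21632) = -4/9219 - 149/42*1/21632 = -4/9219 - 149/908544 = -79489/132950272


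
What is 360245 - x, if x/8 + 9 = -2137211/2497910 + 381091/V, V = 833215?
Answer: 74993299049351449/208129608065 ≈ 3.6032e+5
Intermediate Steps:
x = -15648391975524/208129608065 (x = -72 + 8*(-2137211/2497910 + 381091/833215) = -72 + 8*(-165765048711/416259216130) = -72 - 663060194844/208129608065 = -15648391975524/208129608065 ≈ -75.186)
360245 - x = 360245 - 1*(-15648391975524/208129608065) = 360245 + 15648391975524/208129608065 = 74993299049351449/208129608065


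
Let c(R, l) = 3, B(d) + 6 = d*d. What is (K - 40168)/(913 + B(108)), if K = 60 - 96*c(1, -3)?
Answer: -40396/12571 ≈ -3.2134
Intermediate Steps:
B(d) = -6 + d**2 (B(d) = -6 + d*d = -6 + d**2)
K = -228 (K = 60 - 96*3 = 60 - 288 = -228)
(K - 40168)/(913 + B(108)) = (-228 - 40168)/(913 + (-6 + 108**2)) = -40396/(913 + (-6 + 11664)) = -40396/(913 + 11658) = -40396/12571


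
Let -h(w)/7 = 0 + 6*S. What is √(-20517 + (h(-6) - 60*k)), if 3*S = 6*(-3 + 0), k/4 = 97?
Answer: I*√43545 ≈ 208.67*I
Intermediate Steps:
k = 388 (k = 4*97 = 388)
S = -6 (S = (6*(-3 + 0))/3 = (6*(-3))/3 = (⅓)*(-18) = -6)
h(w) = 252 (h(w) = -7*(0 + 6*(-6)) = -7*(0 - 36) = -7*(-36) = 252)
√(-20517 + (h(-6) - 60*k)) = √(-20517 + (252 - 60*388)) = √(-20517 + (252 - 23280)) = √(-20517 - 23028) = √(-43545) = I*√43545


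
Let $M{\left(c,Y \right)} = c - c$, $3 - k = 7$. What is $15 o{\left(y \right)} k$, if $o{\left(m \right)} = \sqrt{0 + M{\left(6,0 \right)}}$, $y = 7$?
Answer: $0$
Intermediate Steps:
$k = -4$ ($k = 3 - 7 = -4$)
$M{\left(c,Y \right)} = 0$
$o{\left(m \right)} = 0$ ($o{\left(m \right)} = \sqrt{0 + 0} = \sqrt{0} = 0$)
$15 o{\left(y \right)} k = 15 \cdot 0 \left(-4\right) = 0 \left(-4\right) = 0$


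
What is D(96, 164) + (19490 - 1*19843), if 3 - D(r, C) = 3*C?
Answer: -842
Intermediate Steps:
D(r, C) = 3 - 3*C
D(96, 164) + (19490 - 1*19843) = (3 - 3*164) + (19490 - 1*19843) = (3 - 492) + (19490 - 19843) = -489 - 353 = -842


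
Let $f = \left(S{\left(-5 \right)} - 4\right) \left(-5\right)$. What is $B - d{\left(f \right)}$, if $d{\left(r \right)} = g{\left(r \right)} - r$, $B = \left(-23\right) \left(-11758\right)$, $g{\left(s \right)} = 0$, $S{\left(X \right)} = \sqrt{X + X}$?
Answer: $270454 - 5 i \sqrt{10} \approx 2.7045 \cdot 10^{5} - 15.811 i$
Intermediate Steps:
$S{\left(X \right)} = \sqrt{2} \sqrt{X}$ ($S{\left(X \right)} = \sqrt{2 X} = \sqrt{2} \sqrt{X}$)
$f = 20 - 5 i \sqrt{10}$ ($f = \left(\sqrt{2} \sqrt{-5} - 4\right) \left(-5\right) = \left(\sqrt{2} i \sqrt{5} - 4\right) \left(-5\right) = \left(i \sqrt{10} - 4\right) \left(-5\right) = \left(-4 + i \sqrt{10}\right) \left(-5\right) = 20 - 5 i \sqrt{10} \approx 20.0 - 15.811 i$)
$B = 270434$
$d{\left(r \right)} = - r$ ($d{\left(r \right)} = 0 - r = - r$)
$B - d{\left(f \right)} = 270434 - - (20 - 5 i \sqrt{10}) = 270434 - \left(-20 + 5 i \sqrt{10}\right) = 270434 + \left(20 - 5 i \sqrt{10}\right) = 270454 - 5 i \sqrt{10}$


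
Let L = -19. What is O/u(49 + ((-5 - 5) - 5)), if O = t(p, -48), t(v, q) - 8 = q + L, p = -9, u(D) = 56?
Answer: -59/56 ≈ -1.0536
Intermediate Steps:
t(v, q) = -11 + q (t(v, q) = 8 + (q - 19) = 8 + (-19 + q) = -11 + q)
O = -59 (O = -11 - 48 = -59)
O/u(49 + ((-5 - 5) - 5)) = -59/56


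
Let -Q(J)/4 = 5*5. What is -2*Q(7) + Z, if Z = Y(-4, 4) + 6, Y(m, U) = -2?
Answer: 204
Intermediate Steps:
Q(J) = -100 (Q(J) = -20*5 = -4*25 = -100)
Z = 4 (Z = -2 + 6 = 4)
-2*Q(7) + Z = -2*(-100) + 4 = 200 + 4 = 204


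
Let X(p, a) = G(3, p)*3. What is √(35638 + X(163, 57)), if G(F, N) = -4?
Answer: √35626 ≈ 188.75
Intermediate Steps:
X(p, a) = -12 (X(p, a) = -4*3 = -12)
√(35638 + X(163, 57)) = √(35638 - 12) = √35626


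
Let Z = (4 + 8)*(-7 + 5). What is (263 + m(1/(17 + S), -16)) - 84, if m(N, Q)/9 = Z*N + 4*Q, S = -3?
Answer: -2887/7 ≈ -412.43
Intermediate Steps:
Z = -24 (Z = 12*(-2) = -24)
m(N, Q) = -216*N + 36*Q (m(N, Q) = 9*(-24*N + 4*Q) = -216*N + 36*Q)
(263 + m(1/(17 + S), -16)) - 84 = (263 + (-216/(17 - 3) + 36*(-16))) - 84 = (263 + (-216/14 - 576)) - 84 = (263 + (-216*1/14 - 576)) - 84 = (263 + (-108/7 - 576)) - 84 = (263 - 4140/7) - 84 = -2299/7 - 84 = -2887/7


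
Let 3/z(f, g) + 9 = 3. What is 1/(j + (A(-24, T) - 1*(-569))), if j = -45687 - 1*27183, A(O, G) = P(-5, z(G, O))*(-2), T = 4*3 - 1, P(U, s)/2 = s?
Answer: -1/72299 ≈ -1.3831e-5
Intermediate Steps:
z(f, g) = -½ (z(f, g) = 3/(-9 + 3) = 3/(-6) = 3*(-⅙) = -½)
P(U, s) = 2*s
T = 11 (T = 12 - 1 = 11)
A(O, G) = 2 (A(O, G) = (2*(-½))*(-2) = -1*(-2) = 2)
j = -72870 (j = -45687 - 27183 = -72870)
1/(j + (A(-24, T) - 1*(-569))) = 1/(-72870 + (2 - 1*(-569))) = 1/(-72870 + (2 + 569)) = 1/(-72870 + 571) = 1/(-72299) = -1/72299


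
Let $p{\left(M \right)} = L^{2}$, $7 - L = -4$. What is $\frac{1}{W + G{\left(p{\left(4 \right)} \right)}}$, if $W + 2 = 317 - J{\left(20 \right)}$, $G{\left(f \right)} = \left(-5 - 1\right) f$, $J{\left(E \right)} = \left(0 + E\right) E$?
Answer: $- \frac{1}{811} \approx -0.001233$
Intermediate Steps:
$L = 11$ ($L = 7 - -4 = 7 + 4 = 11$)
$J{\left(E \right)} = E^{2}$ ($J{\left(E \right)} = E E = E^{2}$)
$p{\left(M \right)} = 121$ ($p{\left(M \right)} = 11^{2} = 121$)
$G{\left(f \right)} = - 6 f$
$W = -85$ ($W = -2 + \left(317 - 20^{2}\right) = -2 + \left(317 - 400\right) = -2 - 83 = -85$)
$\frac{1}{W + G{\left(p{\left(4 \right)} \right)}} = \frac{1}{-85 - 726} = \frac{1}{-811} = - \frac{1}{811}$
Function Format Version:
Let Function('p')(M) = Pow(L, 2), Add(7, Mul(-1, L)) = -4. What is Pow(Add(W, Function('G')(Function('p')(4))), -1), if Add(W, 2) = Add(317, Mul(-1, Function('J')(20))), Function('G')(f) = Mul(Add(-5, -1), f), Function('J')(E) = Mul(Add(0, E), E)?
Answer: Rational(-1, 811) ≈ -0.0012330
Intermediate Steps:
L = 11 (L = Add(7, Mul(-1, -4)) = Add(7, 4) = 11)
Function('J')(E) = Pow(E, 2) (Function('J')(E) = Mul(E, E) = Pow(E, 2))
Function('p')(M) = 121 (Function('p')(M) = Pow(11, 2) = 121)
Function('G')(f) = Mul(-6, f)
W = -85 (W = Add(-2, Add(317, Mul(-1, Pow(20, 2)))) = Add(-2, Add(317, Mul(-1, 400))) = Add(-2, Add(317, -400)) = Add(-2, -83) = -85)
Pow(Add(W, Function('G')(Function('p')(4))), -1) = Pow(Add(-85, Mul(-6, 121)), -1) = Pow(Add(-85, -726), -1) = Pow(-811, -1) = Rational(-1, 811)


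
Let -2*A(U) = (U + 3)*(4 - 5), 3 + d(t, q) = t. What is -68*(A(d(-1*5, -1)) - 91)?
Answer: 6358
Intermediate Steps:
d(t, q) = -3 + t
A(U) = 3/2 + U/2 (A(U) = -(U + 3)*(4 - 5)/2 = -(3 + U)*(-1)/2 = -(-3 - U)/2 = 3/2 + U/2)
-68*(A(d(-1*5, -1)) - 91) = -68*((3/2 + (-3 - 1*5)/2) - 91) = -68*((3/2 + (-3 - 5)/2) - 91) = -68*((3/2 + (½)*(-8)) - 91) = -68*((3/2 - 4) - 91) = -68*(-5/2 - 91) = -68*(-187/2) = 6358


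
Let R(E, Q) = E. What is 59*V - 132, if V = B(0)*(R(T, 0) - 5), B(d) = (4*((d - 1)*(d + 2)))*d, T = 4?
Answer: -132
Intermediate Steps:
B(d) = 4*d*(-1 + d)*(2 + d) (B(d) = (4*((-1 + d)*(2 + d)))*d = (4*(-1 + d)*(2 + d))*d = 4*d*(-1 + d)*(2 + d))
V = 0 (V = (4*0*(-2 + 0 + 0²))*(4 - 5) = (4*0*(-2 + 0 + 0))*(-1) = (4*0*(-2))*(-1) = 0*(-1) = 0)
59*V - 132 = 59*0 - 132 = 0 - 132 = -132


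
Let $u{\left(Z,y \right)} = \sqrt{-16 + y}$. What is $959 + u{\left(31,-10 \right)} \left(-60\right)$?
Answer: $959 - 60 i \sqrt{26} \approx 959.0 - 305.94 i$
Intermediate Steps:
$959 + u{\left(31,-10 \right)} \left(-60\right) = 959 + \sqrt{-16 - 10} \left(-60\right) = 959 + \sqrt{-26} \left(-60\right) = 959 + i \sqrt{26} \left(-60\right) = 959 - 60 i \sqrt{26}$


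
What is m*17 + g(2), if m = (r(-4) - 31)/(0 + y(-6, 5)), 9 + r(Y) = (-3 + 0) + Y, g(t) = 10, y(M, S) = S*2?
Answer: -699/10 ≈ -69.900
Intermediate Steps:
y(M, S) = 2*S
r(Y) = -12 + Y (r(Y) = -9 + ((-3 + 0) + Y) = -9 + (-3 + Y) = -12 + Y)
m = -47/10 (m = ((-12 - 4) - 31)/(0 + 2*5) = (-16 - 31)/(0 + 10) = -47/10 ≈ -4.7000)
m*17 + g(2) = -47/10*17 + 10 = -799/10 + 10 = -699/10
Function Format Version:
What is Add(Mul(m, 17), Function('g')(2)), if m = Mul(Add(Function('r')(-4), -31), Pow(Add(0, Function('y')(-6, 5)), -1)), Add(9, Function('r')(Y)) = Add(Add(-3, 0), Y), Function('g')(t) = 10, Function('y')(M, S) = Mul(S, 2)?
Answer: Rational(-699, 10) ≈ -69.900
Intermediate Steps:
Function('y')(M, S) = Mul(2, S)
Function('r')(Y) = Add(-12, Y) (Function('r')(Y) = Add(-9, Add(Add(-3, 0), Y)) = Add(-9, Add(-3, Y)) = Add(-12, Y))
m = Rational(-47, 10) (m = Mul(Add(Add(-12, -4), -31), Pow(Add(0, Mul(2, 5)), -1)) = Mul(Add(-16, -31), Pow(Add(0, 10), -1)) = Mul(-47, Pow(10, -1)) = Mul(-47, Rational(1, 10)) = Rational(-47, 10) ≈ -4.7000)
Add(Mul(m, 17), Function('g')(2)) = Add(Mul(Rational(-47, 10), 17), 10) = Add(Rational(-799, 10), 10) = Rational(-699, 10)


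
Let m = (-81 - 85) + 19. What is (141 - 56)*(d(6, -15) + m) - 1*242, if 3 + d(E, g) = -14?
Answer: -14182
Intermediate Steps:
d(E, g) = -17 (d(E, g) = -3 - 14 = -17)
m = -147 (m = -166 + 19 = -147)
(141 - 56)*(d(6, -15) + m) - 1*242 = (141 - 56)*(-17 - 147) - 1*242 = 85*(-164) - 242 = -13940 - 242 = -14182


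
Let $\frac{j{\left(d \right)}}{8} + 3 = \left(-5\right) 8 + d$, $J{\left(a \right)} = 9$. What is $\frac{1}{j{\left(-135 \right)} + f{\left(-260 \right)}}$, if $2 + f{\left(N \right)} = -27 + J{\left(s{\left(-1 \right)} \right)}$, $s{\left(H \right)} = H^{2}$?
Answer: $- \frac{1}{1444} \approx -0.00069252$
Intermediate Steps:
$j{\left(d \right)} = -344 + 8 d$ ($j{\left(d \right)} = -24 + 8 \left(\left(-5\right) 8 + d\right) = -24 + 8 \left(-40 + d\right) = -24 + \left(-320 + 8 d\right) = -344 + 8 d$)
$f{\left(N \right)} = -20$ ($f{\left(N \right)} = -2 + \left(-27 + 9\right) = -2 - 18 = -20$)
$\frac{1}{j{\left(-135 \right)} + f{\left(-260 \right)}} = \frac{1}{\left(-344 + 8 \left(-135\right)\right) - 20} = \frac{1}{\left(-344 - 1080\right) - 20} = \frac{1}{-1424 - 20} = \frac{1}{-1444} = - \frac{1}{1444}$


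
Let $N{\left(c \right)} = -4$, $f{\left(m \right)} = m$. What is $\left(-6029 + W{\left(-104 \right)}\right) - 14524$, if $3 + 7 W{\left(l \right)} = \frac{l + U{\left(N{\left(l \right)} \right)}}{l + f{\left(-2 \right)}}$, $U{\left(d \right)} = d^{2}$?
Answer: $- \frac{7625278}{371} \approx -20553.0$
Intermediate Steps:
$W{\left(l \right)} = - \frac{3}{7} + \frac{16 + l}{7 \left(-2 + l\right)}$ ($W{\left(l \right)} = - \frac{3}{7} + \frac{\left(l + \left(-4\right)^{2}\right) \frac{1}{l - 2}}{7} = - \frac{3}{7} + \frac{\left(l + 16\right) \frac{1}{-2 + l}}{7} = - \frac{3}{7} + \frac{\left(16 + l\right) \frac{1}{-2 + l}}{7} = - \frac{3}{7} + \frac{\frac{1}{-2 + l} \left(16 + l\right)}{7} = - \frac{3}{7} + \frac{16 + l}{7 \left(-2 + l\right)}$)
$\left(-6029 + W{\left(-104 \right)}\right) - 14524 = \left(-6029 + \frac{2 \left(11 - -104\right)}{7 \left(-2 - 104\right)}\right) - 14524 = \left(-6029 + \frac{2 \left(11 + 104\right)}{7 \left(-106\right)}\right) - 14524 = \left(-6029 + \frac{2}{7} \left(- \frac{1}{106}\right) 115\right) - 14524 = \left(-6029 - \frac{115}{371}\right) - 14524 = - \frac{2236874}{371} - 14524 = - \frac{7625278}{371}$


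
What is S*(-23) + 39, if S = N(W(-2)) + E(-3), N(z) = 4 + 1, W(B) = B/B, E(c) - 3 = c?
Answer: -76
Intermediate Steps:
E(c) = 3 + c
W(B) = 1
N(z) = 5
S = 5 (S = 5 + (3 - 3) = 5 + 0 = 5)
S*(-23) + 39 = 5*(-23) + 39 = -115 + 39 = -76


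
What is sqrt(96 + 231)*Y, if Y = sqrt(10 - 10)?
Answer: 0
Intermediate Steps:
Y = 0 (Y = sqrt(0) = 0)
sqrt(96 + 231)*Y = sqrt(96 + 231)*0 = sqrt(327)*0 = 0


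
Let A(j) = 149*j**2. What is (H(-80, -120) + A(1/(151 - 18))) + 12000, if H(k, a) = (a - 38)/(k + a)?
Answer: 21228212331/1768900 ≈ 12001.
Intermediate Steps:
H(k, a) = (-38 + a)/(a + k)
(H(-80, -120) + A(1/(151 - 18))) + 12000 = ((-38 - 120)/(-120 - 80) + 149*(1/(151 - 18))**2) + 12000 = (-158/(-200) + 149*(1/133)**2) + 12000 = (-1/200*(-158) + 149*(1/133)**2) + 12000 = (79/100 + 149*(1/17689)) + 12000 = (79/100 + 149/17689) + 12000 = 1412331/1768900 + 12000 = 21228212331/1768900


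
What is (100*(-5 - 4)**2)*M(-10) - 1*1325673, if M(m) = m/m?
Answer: -1317573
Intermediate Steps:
M(m) = 1
(100*(-5 - 4)**2)*M(-10) - 1*1325673 = (100*(-5 - 4)**2)*1 - 1*1325673 = (100*(-9)**2)*1 - 1325673 = (100*81)*1 - 1325673 = 8100*1 - 1325673 = 8100 - 1325673 = -1317573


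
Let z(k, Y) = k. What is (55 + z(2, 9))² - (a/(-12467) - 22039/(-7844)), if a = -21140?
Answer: 45326122497/13970164 ≈ 3244.5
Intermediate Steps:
(55 + z(2, 9))² - (a/(-12467) - 22039/(-7844)) = (55 + 2)² - (-21140/(-12467) - 22039/(-7844)) = 57² - (-21140*(-1/12467) - 22039*(-1/7844)) = 3249 - (3020/1781 + 22039/7844) = 3249 - 1*62940339/13970164 = 3249 - 62940339/13970164 = 45326122497/13970164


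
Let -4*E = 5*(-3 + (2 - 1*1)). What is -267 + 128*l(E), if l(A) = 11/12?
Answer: -449/3 ≈ -149.67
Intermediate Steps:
E = 5/2 (E = -5*(-3 + (2 - 1*1))/4 = -5*(-3 + (2 - 1))/4 = -5*(-3 + 1)/4 = -5*(-2)/4 = -1/4*(-10) = 5/2 ≈ 2.5000)
l(A) = 11/12 (l(A) = 11*(1/12) = 11/12)
-267 + 128*l(E) = -267 + 128*(11/12) = -267 + 352/3 = -449/3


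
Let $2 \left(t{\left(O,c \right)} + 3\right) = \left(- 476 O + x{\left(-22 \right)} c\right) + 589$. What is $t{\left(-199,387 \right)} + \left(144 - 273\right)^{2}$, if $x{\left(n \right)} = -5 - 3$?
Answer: $\frac{125493}{2} \approx 62747.0$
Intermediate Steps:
$x{\left(n \right)} = -8$
$t{\left(O,c \right)} = \frac{583}{2} - 238 O - 4 c$ ($t{\left(O,c \right)} = -3 + \frac{\left(- 476 O - 8 c\right) + 589}{2} = -3 + \frac{589 - 476 O - 8 c}{2} = -3 - \left(- \frac{589}{2} + 4 c + 238 O\right) = \frac{583}{2} - 238 O - 4 c$)
$t{\left(-199,387 \right)} + \left(144 - 273\right)^{2} = \left(\frac{583}{2} - -47362 - 1548\right) + \left(144 - 273\right)^{2} = \left(\frac{583}{2} + 47362 - 1548\right) + \left(-129\right)^{2} = \frac{92211}{2} + 16641 = \frac{125493}{2}$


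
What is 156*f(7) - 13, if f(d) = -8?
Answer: -1261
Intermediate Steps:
156*f(7) - 13 = 156*(-8) - 13 = -1248 - 13 = -1261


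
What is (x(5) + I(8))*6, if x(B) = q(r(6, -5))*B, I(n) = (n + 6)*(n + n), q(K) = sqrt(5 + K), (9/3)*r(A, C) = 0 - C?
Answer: 1344 + 20*sqrt(15) ≈ 1421.5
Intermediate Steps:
r(A, C) = -C/3 (r(A, C) = (0 - C)/3 = (-C)/3 = -C/3)
I(n) = 2*n*(6 + n) (I(n) = (6 + n)*(2*n) = 2*n*(6 + n))
x(B) = 2*B*sqrt(15)/3 (x(B) = sqrt(5 - 1/3*(-5))*B = sqrt(5 + 5/3)*B = sqrt(20/3)*B = (2*sqrt(15)/3)*B = 2*B*sqrt(15)/3)
(x(5) + I(8))*6 = ((2/3)*5*sqrt(15) + 2*8*(6 + 8))*6 = (10*sqrt(15)/3 + 2*8*14)*6 = (10*sqrt(15)/3 + 224)*6 = (224 + 10*sqrt(15)/3)*6 = 1344 + 20*sqrt(15)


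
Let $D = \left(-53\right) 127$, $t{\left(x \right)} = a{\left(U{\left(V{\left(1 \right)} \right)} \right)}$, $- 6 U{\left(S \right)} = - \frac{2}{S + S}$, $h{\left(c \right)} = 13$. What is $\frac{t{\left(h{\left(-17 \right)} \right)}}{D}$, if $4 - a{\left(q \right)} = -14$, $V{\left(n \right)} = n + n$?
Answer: $- \frac{18}{6731} \approx -0.0026742$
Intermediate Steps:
$V{\left(n \right)} = 2 n$
$U{\left(S \right)} = \frac{1}{6 S}$ ($U{\left(S \right)} = - \frac{\left(-2\right) \frac{1}{S + S}}{6} = - \frac{\left(-2\right) \frac{1}{2 S}}{6} = - \frac{\left(-1\right) \frac{1}{S}}{6} = \frac{1}{6 S}$)
$a{\left(q \right)} = 18$ ($a{\left(q \right)} = 4 - -14 = 4 + 14 = 18$)
$t{\left(x \right)} = 18$
$D = -6731$
$\frac{t{\left(h{\left(-17 \right)} \right)}}{D} = \frac{18}{-6731} = 18 \left(- \frac{1}{6731}\right) = - \frac{18}{6731}$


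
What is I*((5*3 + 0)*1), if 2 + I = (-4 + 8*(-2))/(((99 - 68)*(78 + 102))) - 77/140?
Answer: -14249/372 ≈ -38.304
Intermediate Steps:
I = -14249/5580 (I = -2 + ((-4 + 8*(-2))/(((99 - 68)*(78 + 102))) - 77/140) = -2 + ((-4 - 16)/((31*180)) - 77*1/140) = -2 + (-20/5580 - 11/20) = -2 + (-20*1/5580 - 11/20) = -2 + (-1/279 - 11/20) = -2 - 3089/5580 = -14249/5580 ≈ -2.5536)
I*((5*3 + 0)*1) = -14249*(5*3 + 0)/5580 = -14249*(15 + 0)/5580 = -14249/372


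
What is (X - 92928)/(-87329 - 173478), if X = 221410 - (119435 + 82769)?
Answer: 73722/260807 ≈ 0.28267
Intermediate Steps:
X = 19206 (X = 221410 - 1*202204 = 221410 - 202204 = 19206)
(X - 92928)/(-87329 - 173478) = (19206 - 92928)/(-87329 - 173478) = -73722/(-260807) = -73722*(-1/260807) = 73722/260807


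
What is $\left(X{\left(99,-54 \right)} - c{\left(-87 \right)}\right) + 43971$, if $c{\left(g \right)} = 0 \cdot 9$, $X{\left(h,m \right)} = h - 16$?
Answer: $44054$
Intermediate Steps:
$X{\left(h,m \right)} = -16 + h$
$c{\left(g \right)} = 0$
$\left(X{\left(99,-54 \right)} - c{\left(-87 \right)}\right) + 43971 = \left(\left(-16 + 99\right) - 0\right) + 43971 = \left(83 + 0\right) + 43971 = 83 + 43971 = 44054$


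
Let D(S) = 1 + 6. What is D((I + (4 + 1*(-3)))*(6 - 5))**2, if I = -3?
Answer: 49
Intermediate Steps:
D(S) = 7
D((I + (4 + 1*(-3)))*(6 - 5))**2 = 7**2 = 49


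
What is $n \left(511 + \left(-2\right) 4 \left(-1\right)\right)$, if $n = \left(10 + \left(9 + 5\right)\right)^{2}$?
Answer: $298944$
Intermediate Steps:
$n = 576$ ($n = \left(10 + 14\right)^{2} = 24^{2} = 576$)
$n \left(511 + \left(-2\right) 4 \left(-1\right)\right) = 576 \left(511 + \left(-2\right) 4 \left(-1\right)\right) = 576 \left(511 - -8\right) = 576 \left(511 + 8\right) = 576 \cdot 519 = 298944$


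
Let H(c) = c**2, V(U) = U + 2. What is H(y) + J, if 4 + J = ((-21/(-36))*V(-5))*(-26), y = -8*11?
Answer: 15571/2 ≈ 7785.5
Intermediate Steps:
y = -88
V(U) = 2 + U
J = 83/2 (J = -4 + ((-21/(-36))*(2 - 5))*(-26) = -4 + (-21*(-1/36)*(-3))*(-26) = -4 + ((7/12)*(-3))*(-26) = -4 - 7/4*(-26) = -4 + 91/2 = 83/2 ≈ 41.500)
H(y) + J = (-88)**2 + 83/2 = 7744 + 83/2 = 15571/2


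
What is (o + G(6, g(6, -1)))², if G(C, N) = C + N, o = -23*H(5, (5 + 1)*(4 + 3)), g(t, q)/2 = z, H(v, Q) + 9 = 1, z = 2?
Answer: 37636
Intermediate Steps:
H(v, Q) = -8 (H(v, Q) = -9 + 1 = -8)
g(t, q) = 4 (g(t, q) = 2*2 = 4)
o = 184 (o = -23*(-8) = 184)
(o + G(6, g(6, -1)))² = (184 + (6 + 4))² = (184 + 10)² = 194² = 37636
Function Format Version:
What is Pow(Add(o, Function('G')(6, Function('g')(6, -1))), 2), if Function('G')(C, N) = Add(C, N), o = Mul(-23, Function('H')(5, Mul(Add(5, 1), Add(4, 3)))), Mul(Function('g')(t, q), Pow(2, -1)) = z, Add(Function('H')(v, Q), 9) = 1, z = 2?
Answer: 37636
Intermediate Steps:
Function('H')(v, Q) = -8 (Function('H')(v, Q) = Add(-9, 1) = -8)
Function('g')(t, q) = 4 (Function('g')(t, q) = Mul(2, 2) = 4)
o = 184 (o = Mul(-23, -8) = 184)
Pow(Add(o, Function('G')(6, Function('g')(6, -1))), 2) = Pow(Add(184, Add(6, 4)), 2) = Pow(Add(184, 10), 2) = Pow(194, 2) = 37636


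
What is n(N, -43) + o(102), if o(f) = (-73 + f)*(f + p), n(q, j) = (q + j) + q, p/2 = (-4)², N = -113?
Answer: 3617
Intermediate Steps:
p = 32 (p = 2*(-4)² = 2*16 = 32)
n(q, j) = j + 2*q (n(q, j) = (j + q) + q = j + 2*q)
o(f) = (-73 + f)*(32 + f) (o(f) = (-73 + f)*(f + 32) = (-73 + f)*(32 + f))
n(N, -43) + o(102) = (-43 + 2*(-113)) + (-2336 + 102² - 41*102) = (-43 - 226) + (-2336 + 10404 - 4182) = -269 + 3886 = 3617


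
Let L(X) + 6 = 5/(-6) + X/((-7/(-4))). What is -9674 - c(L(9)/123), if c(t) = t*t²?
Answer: -1333734202541593/137867914296 ≈ -9674.0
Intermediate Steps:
L(X) = -41/6 + 4*X/7 (L(X) = -6 + (5/(-6) + X/((-7/(-4)))) = -6 + (5*(-⅙) + X/((-7*(-¼)))) = -6 + (-⅚ + X/(7/4)) = -6 + (-⅚ + X*(4/7)) = -6 + (-⅚ + 4*X/7) = -41/6 + 4*X/7)
c(t) = t³
-9674 - c(L(9)/123) = -9674 - ((-41/6 + (4/7)*9)/123)³ = -9674 - ((-41/6 + 36/7)*(1/123))³ = -9674 - (-71/42*1/123)³ = -9674 - (-71/5166)³ = -9674 - 1*(-357911/137867914296) = -9674 + 357911/137867914296 = -1333734202541593/137867914296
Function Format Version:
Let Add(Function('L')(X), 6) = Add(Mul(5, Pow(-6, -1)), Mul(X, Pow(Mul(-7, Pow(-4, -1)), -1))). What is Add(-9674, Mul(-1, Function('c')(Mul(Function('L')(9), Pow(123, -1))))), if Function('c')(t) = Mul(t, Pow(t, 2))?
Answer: Rational(-1333734202541593, 137867914296) ≈ -9674.0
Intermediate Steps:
Function('L')(X) = Add(Rational(-41, 6), Mul(Rational(4, 7), X)) (Function('L')(X) = Add(-6, Add(Mul(5, Pow(-6, -1)), Mul(X, Pow(Mul(-7, Pow(-4, -1)), -1)))) = Add(-6, Add(Mul(5, Rational(-1, 6)), Mul(X, Pow(Mul(-7, Rational(-1, 4)), -1)))) = Add(-6, Add(Rational(-5, 6), Mul(X, Pow(Rational(7, 4), -1)))) = Add(-6, Add(Rational(-5, 6), Mul(X, Rational(4, 7)))) = Add(-6, Add(Rational(-5, 6), Mul(Rational(4, 7), X))) = Add(Rational(-41, 6), Mul(Rational(4, 7), X)))
Function('c')(t) = Pow(t, 3)
Add(-9674, Mul(-1, Function('c')(Mul(Function('L')(9), Pow(123, -1))))) = Add(-9674, Mul(-1, Pow(Mul(Add(Rational(-41, 6), Mul(Rational(4, 7), 9)), Pow(123, -1)), 3))) = Add(-9674, Mul(-1, Pow(Mul(Add(Rational(-41, 6), Rational(36, 7)), Rational(1, 123)), 3))) = Add(-9674, Mul(-1, Pow(Mul(Rational(-71, 42), Rational(1, 123)), 3))) = Add(-9674, Mul(-1, Pow(Rational(-71, 5166), 3))) = Add(-9674, Mul(-1, Rational(-357911, 137867914296))) = Add(-9674, Rational(357911, 137867914296)) = Rational(-1333734202541593, 137867914296)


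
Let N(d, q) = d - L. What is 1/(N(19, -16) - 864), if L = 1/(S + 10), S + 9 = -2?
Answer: -1/844 ≈ -0.0011848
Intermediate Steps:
S = -11 (S = -9 - 2 = -11)
L = -1 (L = 1/(-11 + 10) = 1/(-1) = -1)
N(d, q) = 1 + d (N(d, q) = d - 1*(-1) = d + 1 = 1 + d)
1/(N(19, -16) - 864) = 1/((1 + 19) - 864) = 1/(20 - 864) = 1/(-844) = -1/844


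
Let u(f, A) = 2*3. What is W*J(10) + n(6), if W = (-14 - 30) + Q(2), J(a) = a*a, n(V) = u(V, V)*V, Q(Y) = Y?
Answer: -4164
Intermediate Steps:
u(f, A) = 6
n(V) = 6*V
J(a) = a²
W = -42 (W = (-14 - 30) + 2 = -44 + 2 = -42)
W*J(10) + n(6) = -42*10² + 6*6 = -42*100 + 36 = -4200 + 36 = -4164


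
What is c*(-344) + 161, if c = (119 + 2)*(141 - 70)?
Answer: -2955143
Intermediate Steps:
c = 8591 (c = 121*71 = 8591)
c*(-344) + 161 = 8591*(-344) + 161 = -2955304 + 161 = -2955143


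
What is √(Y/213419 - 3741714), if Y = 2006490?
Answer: 2*I*√42606481160169561/213419 ≈ 1934.3*I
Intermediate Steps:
√(Y/213419 - 3741714) = √(2006490/213419 - 3741714) = √(-798550853676/213419) = 2*I*√42606481160169561/213419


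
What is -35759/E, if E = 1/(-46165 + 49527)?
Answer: -120221758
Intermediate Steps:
E = 1/3362 ≈ 0.00029744
-35759/E = -35759/1/3362 = -35759*3362 = -120221758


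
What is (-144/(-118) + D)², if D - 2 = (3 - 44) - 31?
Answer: 16467364/3481 ≈ 4730.6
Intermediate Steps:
D = -70 (D = 2 + ((3 - 44) - 31) = 2 + (-41 - 31) = 2 - 72 = -70)
(-144/(-118) + D)² = (-144/(-118) - 70)² = (-144*(-1/118) - 70)² = (72/59 - 70)² = (-4058/59)² = 16467364/3481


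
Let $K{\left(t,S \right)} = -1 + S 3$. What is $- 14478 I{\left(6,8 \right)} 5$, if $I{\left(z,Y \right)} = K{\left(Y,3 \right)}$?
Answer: $-579120$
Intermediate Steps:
$K{\left(t,S \right)} = -1 + 3 S$
$I{\left(z,Y \right)} = 8$ ($I{\left(z,Y \right)} = -1 + 3 \cdot 3 = -1 + 9 = 8$)
$- 14478 I{\left(6,8 \right)} 5 = - 14478 \cdot 8 \cdot 5 = \left(-14478\right) 40 = -579120$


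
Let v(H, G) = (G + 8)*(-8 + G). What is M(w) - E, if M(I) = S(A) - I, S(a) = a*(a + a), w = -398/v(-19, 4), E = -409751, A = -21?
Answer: 9854993/24 ≈ 4.1062e+5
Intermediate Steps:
v(H, G) = (-8 + G)*(8 + G) (v(H, G) = (8 + G)*(-8 + G) = (-8 + G)*(8 + G))
w = 199/24 (w = -398/(-64 + 4²) = -398/(-64 + 16) = -398/(-48) = -398*(-1/48) = 199/24 ≈ 8.2917)
S(a) = 2*a² (S(a) = a*(2*a) = 2*a²)
M(I) = 882 - I (M(I) = 2*(-21)² - I = 2*441 - I = 882 - I)
M(w) - E = (882 - 1*199/24) - 1*(-409751) = (882 - 199/24) + 409751 = 20969/24 + 409751 = 9854993/24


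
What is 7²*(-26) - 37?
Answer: -1311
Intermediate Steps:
7²*(-26) - 37 = 49*(-26) - 37 = -1274 - 37 = -1311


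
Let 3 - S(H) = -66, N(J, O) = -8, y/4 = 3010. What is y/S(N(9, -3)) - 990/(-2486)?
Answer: 1363625/7797 ≈ 174.89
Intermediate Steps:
y = 12040 (y = 4*3010 = 12040)
S(H) = 69 (S(H) = 3 - 1*(-66) = 3 + 66 = 69)
y/S(N(9, -3)) - 990/(-2486) = 12040/69 - 990/(-2486) = 12040*(1/69) - 990*(-1/2486) = 12040/69 + 45/113 = 1363625/7797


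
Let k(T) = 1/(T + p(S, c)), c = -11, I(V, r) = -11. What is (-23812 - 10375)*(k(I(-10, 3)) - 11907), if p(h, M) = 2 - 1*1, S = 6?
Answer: 4070680277/10 ≈ 4.0707e+8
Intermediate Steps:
p(h, M) = 1 (p(h, M) = 2 - 1 = 1)
k(T) = 1/(1 + T) (k(T) = 1/(T + 1) = 1/(1 + T))
(-23812 - 10375)*(k(I(-10, 3)) - 11907) = (-23812 - 10375)*(1/(1 - 11) - 11907) = -34187*(1/(-10) - 11907) = -34187*(-⅒ - 11907) = -34187*(-119071/10) = 4070680277/10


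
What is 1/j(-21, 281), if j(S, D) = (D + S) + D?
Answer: 1/541 ≈ 0.0018484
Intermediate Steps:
j(S, D) = S + 2*D
1/j(-21, 281) = 1/(-21 + 2*281) = 1/(-21 + 562) = 1/541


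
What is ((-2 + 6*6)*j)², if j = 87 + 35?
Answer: 17205904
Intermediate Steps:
j = 122
((-2 + 6*6)*j)² = ((-2 + 6*6)*122)² = ((-2 + 36)*122)² = (34*122)² = 4148² = 17205904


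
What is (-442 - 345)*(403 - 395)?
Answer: -6296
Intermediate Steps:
(-442 - 345)*(403 - 395) = -787*8 = -6296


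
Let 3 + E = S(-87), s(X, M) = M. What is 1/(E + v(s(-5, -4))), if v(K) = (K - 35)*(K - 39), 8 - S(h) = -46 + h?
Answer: 1/1815 ≈ 0.00055096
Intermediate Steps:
S(h) = 54 - h (S(h) = 8 - (-46 + h) = 8 + (46 - h) = 54 - h)
E = 138 (E = -3 + (54 - 1*(-87)) = -3 + (54 + 87) = -3 + 141 = 138)
v(K) = (-39 + K)*(-35 + K) (v(K) = (-35 + K)*(-39 + K) = (-39 + K)*(-35 + K))
1/(E + v(s(-5, -4))) = 1/(138 + (1365 + (-4)² - 74*(-4))) = 1/(138 + (1365 + 16 + 296)) = 1/(138 + 1677) = 1/1815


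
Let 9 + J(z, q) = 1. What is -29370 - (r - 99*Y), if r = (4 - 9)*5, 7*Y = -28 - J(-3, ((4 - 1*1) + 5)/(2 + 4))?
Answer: -207395/7 ≈ -29628.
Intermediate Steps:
J(z, q) = -8 (J(z, q) = -9 + 1 = -8)
Y = -20/7 (Y = (-28 - 1*(-8))/7 = (-28 + 8)/7 = (⅐)*(-20) = -20/7 ≈ -2.8571)
r = -25 (r = -5*5 = -25)
-29370 - (r - 99*Y) = -29370 - (-25 - 99*(-20/7)) = -29370 - (-25 + 1980/7) = -29370 - 1*1805/7 = -29370 - 1805/7 = -207395/7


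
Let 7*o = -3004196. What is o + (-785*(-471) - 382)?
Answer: -418725/7 ≈ -59818.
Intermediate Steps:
o = -3004196/7 (o = (⅐)*(-3004196) = -3004196/7 ≈ -4.2917e+5)
o + (-785*(-471) - 382) = -3004196/7 + (-785*(-471) - 382) = -3004196/7 + (369735 - 382) = -3004196/7 + 369353 = -418725/7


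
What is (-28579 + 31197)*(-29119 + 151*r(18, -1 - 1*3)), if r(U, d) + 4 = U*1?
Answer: -70699090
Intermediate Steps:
r(U, d) = -4 + U (r(U, d) = -4 + U*1 = -4 + U)
(-28579 + 31197)*(-29119 + 151*r(18, -1 - 1*3)) = (-28579 + 31197)*(-29119 + 151*(-4 + 18)) = 2618*(-29119 + 151*14) = 2618*(-29119 + 2114) = 2618*(-27005) = -70699090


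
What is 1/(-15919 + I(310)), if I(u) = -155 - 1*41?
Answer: -1/16115 ≈ -6.2054e-5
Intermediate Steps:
I(u) = -196 (I(u) = -155 - 41 = -196)
1/(-15919 + I(310)) = 1/(-15919 - 196) = 1/(-16115) = -1/16115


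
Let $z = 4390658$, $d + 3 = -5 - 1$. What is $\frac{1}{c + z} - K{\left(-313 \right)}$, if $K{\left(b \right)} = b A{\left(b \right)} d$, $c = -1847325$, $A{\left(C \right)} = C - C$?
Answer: $\frac{1}{2543333} \approx 3.9319 \cdot 10^{-7}$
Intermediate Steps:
$A{\left(C \right)} = 0$
$d = -9$ ($d = -3 - 6 = -9$)
$K{\left(b \right)} = 0$ ($K{\left(b \right)} = b 0 \left(-9\right) = 0 \left(-9\right) = 0$)
$\frac{1}{c + z} - K{\left(-313 \right)} = \frac{1}{-1847325 + 4390658} - 0 = \frac{1}{2543333} + 0 = \frac{1}{2543333}$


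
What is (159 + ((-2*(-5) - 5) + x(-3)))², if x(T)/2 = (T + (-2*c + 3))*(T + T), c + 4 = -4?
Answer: 784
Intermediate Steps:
c = -8 (c = -4 - 4 = -8)
x(T) = 4*T*(19 + T) (x(T) = 2*((T + (-2*(-8) + 3))*(T + T)) = 2*((T + (16 + 3))*(2*T)) = 2*((T + 19)*(2*T)) = 2*((19 + T)*(2*T)) = 2*(2*T*(19 + T)) = 4*T*(19 + T))
(159 + ((-2*(-5) - 5) + x(-3)))² = (159 + ((-2*(-5) - 5) + 4*(-3)*(19 - 3)))² = (159 + ((10 - 5) + 4*(-3)*16))² = (159 + (5 - 192))² = (159 - 187)² = (-28)² = 784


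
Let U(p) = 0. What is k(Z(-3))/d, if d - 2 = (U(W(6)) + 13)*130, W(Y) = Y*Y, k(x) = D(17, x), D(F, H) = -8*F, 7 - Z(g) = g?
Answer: -34/423 ≈ -0.080378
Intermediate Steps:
Z(g) = 7 - g
k(x) = -136 (k(x) = -8*17 = -136)
W(Y) = Y²
d = 1692 (d = 2 + (0 + 13)*130 = 2 + 13*130 = 2 + 1690 = 1692)
k(Z(-3))/d = -136/1692 = -136*1/1692 = -34/423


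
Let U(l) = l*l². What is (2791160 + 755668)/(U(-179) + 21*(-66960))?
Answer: -3546828/7141499 ≈ -0.49665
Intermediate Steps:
U(l) = l³
(2791160 + 755668)/(U(-179) + 21*(-66960)) = (2791160 + 755668)/((-179)³ + 21*(-66960)) = 3546828/(-5735339 - 1406160) = 3546828/(-7141499) = 3546828*(-1/7141499) = -3546828/7141499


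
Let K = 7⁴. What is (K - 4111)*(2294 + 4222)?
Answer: -11142360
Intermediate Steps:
K = 2401
(K - 4111)*(2294 + 4222) = (2401 - 4111)*(2294 + 4222) = -1710*6516 = -11142360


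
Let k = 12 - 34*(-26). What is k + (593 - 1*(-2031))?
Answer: 3520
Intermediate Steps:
k = 896 (k = 12 + 884 = 896)
k + (593 - 1*(-2031)) = 896 + (593 - 1*(-2031)) = 896 + (593 + 2031) = 896 + 2624 = 3520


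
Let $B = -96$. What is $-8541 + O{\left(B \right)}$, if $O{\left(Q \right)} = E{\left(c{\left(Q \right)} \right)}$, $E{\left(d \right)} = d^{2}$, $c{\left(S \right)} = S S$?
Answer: $84926115$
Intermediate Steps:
$c{\left(S \right)} = S^{2}$
$O{\left(Q \right)} = Q^{4}$ ($O{\left(Q \right)} = \left(Q^{2}\right)^{2} = Q^{4}$)
$-8541 + O{\left(B \right)} = -8541 + \left(-96\right)^{4} = -8541 + 84934656 = 84926115$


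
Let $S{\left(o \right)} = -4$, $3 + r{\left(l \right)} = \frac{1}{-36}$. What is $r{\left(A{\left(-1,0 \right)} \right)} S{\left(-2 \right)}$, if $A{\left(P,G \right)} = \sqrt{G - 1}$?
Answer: $\frac{109}{9} \approx 12.111$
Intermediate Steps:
$A{\left(P,G \right)} = \sqrt{-1 + G}$
$r{\left(l \right)} = - \frac{109}{36}$ ($r{\left(l \right)} = -3 + \frac{1}{-36} = -3 - \frac{1}{36} = - \frac{109}{36}$)
$r{\left(A{\left(-1,0 \right)} \right)} S{\left(-2 \right)} = \left(- \frac{109}{36}\right) \left(-4\right) = \frac{109}{9}$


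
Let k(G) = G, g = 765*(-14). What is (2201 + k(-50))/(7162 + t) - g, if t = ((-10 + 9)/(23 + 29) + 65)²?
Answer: 329699125494/30783689 ≈ 10710.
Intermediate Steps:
g = -10710
t = 11417641/2704 (t = (-1/52 + 65)² = (3379/52)² = 11417641/2704 ≈ 4222.5)
(2201 + k(-50))/(7162 + t) - g = (2201 - 50)/(7162 + 11417641/2704) - 1*(-10710) = 2151/(30783689/2704) + 10710 = 2151*(2704/30783689) + 10710 = 5816304/30783689 + 10710 = 329699125494/30783689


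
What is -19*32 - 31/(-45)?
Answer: -27329/45 ≈ -607.31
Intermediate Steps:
-19*32 - 31/(-45) = -608 - 31*(-1/45) = -608 + 31/45 = -27329/45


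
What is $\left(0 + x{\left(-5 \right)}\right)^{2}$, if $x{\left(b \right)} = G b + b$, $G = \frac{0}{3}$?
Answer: $25$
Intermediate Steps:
$G = 0$ ($G = 0 \cdot \frac{1}{3} = 0$)
$x{\left(b \right)} = b$ ($x{\left(b \right)} = 0 b + b = 0 + b = b$)
$\left(0 + x{\left(-5 \right)}\right)^{2} = \left(0 - 5\right)^{2} = \left(-5\right)^{2} = 25$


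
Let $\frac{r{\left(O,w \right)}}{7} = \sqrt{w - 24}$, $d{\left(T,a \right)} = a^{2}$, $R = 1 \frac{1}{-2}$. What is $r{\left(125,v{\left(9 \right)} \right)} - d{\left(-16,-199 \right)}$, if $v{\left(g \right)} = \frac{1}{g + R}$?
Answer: $-39601 + \frac{7 i \sqrt{6902}}{17} \approx -39601.0 + 34.209 i$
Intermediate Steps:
$R = - \frac{1}{2}$ ($R = 1 \left(- \frac{1}{2}\right) = - \frac{1}{2} \approx -0.5$)
$v{\left(g \right)} = \frac{1}{- \frac{1}{2} + g}$ ($v{\left(g \right)} = \frac{1}{g - \frac{1}{2}} = \frac{1}{- \frac{1}{2} + g}$)
$r{\left(O,w \right)} = 7 \sqrt{-24 + w}$ ($r{\left(O,w \right)} = 7 \sqrt{w - 24} = 7 \sqrt{-24 + w}$)
$r{\left(125,v{\left(9 \right)} \right)} - d{\left(-16,-199 \right)} = 7 \sqrt{-24 + \frac{2}{-1 + 2 \cdot 9}} - \left(-199\right)^{2} = 7 \sqrt{-24 + \frac{2}{-1 + 18}} - 39601 = 7 \sqrt{-24 + \frac{2}{17}} - 39601 = 7 \sqrt{- \frac{406}{17}} - 39601 = 7 \frac{i \sqrt{6902}}{17} - 39601 = \frac{7 i \sqrt{6902}}{17} - 39601 = -39601 + \frac{7 i \sqrt{6902}}{17}$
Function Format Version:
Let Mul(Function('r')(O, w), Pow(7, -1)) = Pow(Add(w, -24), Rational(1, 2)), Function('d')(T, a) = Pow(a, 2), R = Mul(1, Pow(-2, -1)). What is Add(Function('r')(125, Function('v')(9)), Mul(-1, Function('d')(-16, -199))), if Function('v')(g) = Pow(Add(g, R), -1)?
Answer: Add(-39601, Mul(Rational(7, 17), I, Pow(6902, Rational(1, 2)))) ≈ Add(-39601., Mul(34.209, I))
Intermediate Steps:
R = Rational(-1, 2) (R = Mul(1, Rational(-1, 2)) = Rational(-1, 2) ≈ -0.50000)
Function('v')(g) = Pow(Add(Rational(-1, 2), g), -1) (Function('v')(g) = Pow(Add(g, Rational(-1, 2)), -1) = Pow(Add(Rational(-1, 2), g), -1))
Function('r')(O, w) = Mul(7, Pow(Add(-24, w), Rational(1, 2))) (Function('r')(O, w) = Mul(7, Pow(Add(w, -24), Rational(1, 2))) = Mul(7, Pow(Add(-24, w), Rational(1, 2))))
Add(Function('r')(125, Function('v')(9)), Mul(-1, Function('d')(-16, -199))) = Add(Mul(7, Pow(Add(-24, Mul(2, Pow(Add(-1, Mul(2, 9)), -1))), Rational(1, 2))), Mul(-1, Pow(-199, 2))) = Add(Mul(7, Pow(Add(-24, Mul(2, Pow(Add(-1, 18), -1))), Rational(1, 2))), Mul(-1, 39601)) = Add(Mul(7, Pow(Add(-24, Mul(2, Pow(17, -1))), Rational(1, 2))), -39601) = Add(Mul(7, Pow(Add(-24, Mul(2, Rational(1, 17))), Rational(1, 2))), -39601) = Add(Mul(7, Pow(Add(-24, Rational(2, 17)), Rational(1, 2))), -39601) = Add(Mul(7, Pow(Rational(-406, 17), Rational(1, 2))), -39601) = Add(Mul(7, Mul(Rational(1, 17), I, Pow(6902, Rational(1, 2)))), -39601) = Add(Mul(Rational(7, 17), I, Pow(6902, Rational(1, 2))), -39601) = Add(-39601, Mul(Rational(7, 17), I, Pow(6902, Rational(1, 2))))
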